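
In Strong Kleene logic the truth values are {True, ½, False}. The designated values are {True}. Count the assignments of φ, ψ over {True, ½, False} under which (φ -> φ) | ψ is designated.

Of the 9 assignments, 7 give a value in {True}.

7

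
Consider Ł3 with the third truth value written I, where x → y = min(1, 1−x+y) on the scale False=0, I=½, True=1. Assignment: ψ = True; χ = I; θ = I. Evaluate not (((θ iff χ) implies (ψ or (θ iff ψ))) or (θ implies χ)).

θ iff χ = I iff I = True  [1 − |½−½|]
θ iff ψ = I iff True = I
ψ or (θ iff ψ) = True or I = True
(θ iff χ) implies (ψ or (θ iff ψ)) = True implies True = True
θ implies χ = I implies I = True
((θ iff χ) implies (ψ or (θ iff ψ))) or (θ implies χ) = True or True = True
not (((θ iff χ) implies (ψ or (θ iff ψ))) or (θ implies χ)) = not True = False

False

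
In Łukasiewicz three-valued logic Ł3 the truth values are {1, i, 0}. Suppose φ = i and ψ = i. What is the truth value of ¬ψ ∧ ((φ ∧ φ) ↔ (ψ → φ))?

i

¬ψ = ¬i = i
φ ∧ φ = i ∧ i = i
ψ → φ = i → i = 1  [min(1, 1−½+½)]
(φ ∧ φ) ↔ (ψ → φ) = i ↔ 1 = i
¬ψ ∧ ((φ ∧ φ) ↔ (ψ → φ)) = i ∧ i = i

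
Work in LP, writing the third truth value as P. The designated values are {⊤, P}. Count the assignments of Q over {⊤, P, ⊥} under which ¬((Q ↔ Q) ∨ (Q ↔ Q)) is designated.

Q=⊤: ⊥ ·
Q=P: P ✓
Q=⊥: ⊥ ·

1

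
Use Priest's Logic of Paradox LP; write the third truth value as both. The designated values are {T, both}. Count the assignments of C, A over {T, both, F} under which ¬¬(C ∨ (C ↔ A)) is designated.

8

Of the 9 assignments, 8 give a value in {T, both}.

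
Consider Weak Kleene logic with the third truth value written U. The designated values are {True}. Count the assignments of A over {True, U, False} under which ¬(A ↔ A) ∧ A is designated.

0

A=True: False ·
A=U: U ·
A=False: False ·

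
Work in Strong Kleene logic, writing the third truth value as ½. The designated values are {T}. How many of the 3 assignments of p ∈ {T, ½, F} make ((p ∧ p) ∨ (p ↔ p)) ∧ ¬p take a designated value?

p=T: F ·
p=½: ½ ·
p=F: T ✓

1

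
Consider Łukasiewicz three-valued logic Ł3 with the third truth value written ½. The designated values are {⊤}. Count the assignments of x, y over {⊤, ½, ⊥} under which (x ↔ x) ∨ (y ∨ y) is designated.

Of the 9 assignments, 9 give a value in {⊤}.

9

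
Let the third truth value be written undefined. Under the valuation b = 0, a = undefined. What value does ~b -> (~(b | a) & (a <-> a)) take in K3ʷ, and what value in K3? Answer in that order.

In K3ʷ: ~b = ~0 = 1
b | a = 0 | undefined = undefined
~(b | a) = ~undefined = undefined
a <-> a = undefined <-> undefined = undefined
~(b | a) & (a <-> a) = undefined & undefined = undefined
~b -> (~(b | a) & (a <-> a)) = 1 -> undefined = undefined
In K3: ~b = ~0 = 1
b | a = 0 | undefined = undefined
~(b | a) = ~undefined = undefined
a <-> a = undefined <-> undefined = undefined
~(b | a) & (a <-> a) = undefined & undefined = undefined
~b -> (~(b | a) & (a <-> a)) = 1 -> undefined = undefined  [~1 | undefined]

undefined; undefined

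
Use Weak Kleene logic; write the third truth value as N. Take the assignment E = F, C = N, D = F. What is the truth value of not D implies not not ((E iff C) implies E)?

N

not D = not F = T
E iff C = F iff N = N
(E iff C) implies E = N implies F = N  [any arg is the third value ⇒ result is the third value]
not ((E iff C) implies E) = not N = N
not not ((E iff C) implies E) = not N = N
not D implies not not ((E iff C) implies E) = T implies N = N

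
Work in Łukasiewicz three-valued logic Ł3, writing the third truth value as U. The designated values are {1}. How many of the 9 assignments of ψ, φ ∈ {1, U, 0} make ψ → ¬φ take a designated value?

Of the 9 assignments, 6 give a value in {1}.

6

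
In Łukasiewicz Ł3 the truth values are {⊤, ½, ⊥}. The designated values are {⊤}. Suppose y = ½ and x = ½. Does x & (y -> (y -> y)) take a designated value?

y -> y = ½ -> ½ = ⊤  [min(1, 1−½+½)]
y -> (y -> y) = ½ -> ⊤ = ⊤
x & (y -> (y -> y)) = ½ & ⊤ = ½
½ ∉ {⊤}.

No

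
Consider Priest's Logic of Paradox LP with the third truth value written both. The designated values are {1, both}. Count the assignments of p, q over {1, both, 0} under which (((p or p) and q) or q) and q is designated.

Of the 9 assignments, 6 give a value in {1, both}.

6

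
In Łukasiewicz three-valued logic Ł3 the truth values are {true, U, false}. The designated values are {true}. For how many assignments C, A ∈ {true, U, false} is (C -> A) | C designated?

8

Of the 9 assignments, 8 give a value in {true}.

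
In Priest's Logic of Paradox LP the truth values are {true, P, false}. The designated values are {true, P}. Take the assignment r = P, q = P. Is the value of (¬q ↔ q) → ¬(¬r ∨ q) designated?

Yes

¬q = ¬P = P
¬q ↔ q = P ↔ P = P
¬r = ¬P = P
¬r ∨ q = P ∨ P = P
¬(¬r ∨ q) = ¬P = P
(¬q ↔ q) → ¬(¬r ∨ q) = P → P = P
P ∈ {true, P}.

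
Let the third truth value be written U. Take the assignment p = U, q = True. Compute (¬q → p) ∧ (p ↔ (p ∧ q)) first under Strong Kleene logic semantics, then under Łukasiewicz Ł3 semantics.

In Strong Kleene logic: ¬q = ¬True = False
¬q → p = False → U = True
p ∧ q = U ∧ True = U
p ↔ (p ∧ q) = U ↔ U = U
(¬q → p) ∧ (p ↔ (p ∧ q)) = True ∧ U = U
In Łukasiewicz Ł3: ¬q = ¬True = False
¬q → p = False → U = True  [min(1, 1−0+½)]
p ∧ q = U ∧ True = U
p ↔ (p ∧ q) = U ↔ U = True
(¬q → p) ∧ (p ↔ (p ∧ q)) = True ∧ True = True
They differ because Strong Kleene logic and Łukasiewicz Ł3 treat U differently under implication.

U; True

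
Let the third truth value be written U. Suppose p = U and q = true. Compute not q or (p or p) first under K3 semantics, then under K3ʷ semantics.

In K3: not q = not true = false
p or p = U or U = U
not q or (p or p) = false or U = U
In K3ʷ: not q = not true = false
p or p = U or U = U
not q or (p or p) = false or U = U

U; U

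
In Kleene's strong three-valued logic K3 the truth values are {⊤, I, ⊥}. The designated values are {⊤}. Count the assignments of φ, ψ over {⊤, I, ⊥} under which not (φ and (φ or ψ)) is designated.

3

Designated under: (φ=⊥, ψ=⊤); (φ=⊥, ψ=I); (φ=⊥, ψ=⊥).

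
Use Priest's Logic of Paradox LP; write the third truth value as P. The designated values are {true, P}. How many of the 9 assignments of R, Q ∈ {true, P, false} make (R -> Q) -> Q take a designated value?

8

Of the 9 assignments, 8 give a value in {true, P}.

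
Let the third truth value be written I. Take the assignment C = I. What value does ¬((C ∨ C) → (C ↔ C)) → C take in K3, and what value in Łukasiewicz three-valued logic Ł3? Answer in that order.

I; T

In K3: C ∨ C = I ∨ I = I
C ↔ C = I ↔ I = I
(C ∨ C) → (C ↔ C) = I → I = I
¬((C ∨ C) → (C ↔ C)) = ¬I = I
¬((C ∨ C) → (C ↔ C)) → C = I → I = I
In Łukasiewicz three-valued logic Ł3: C ∨ C = I ∨ I = I
C ↔ C = I ↔ I = T  [1 − |½−½|]
(C ∨ C) → (C ↔ C) = I → T = T
¬((C ∨ C) → (C ↔ C)) = ¬T = F
¬((C ∨ C) → (C ↔ C)) → C = F → I = T
They differ because K3 and Łukasiewicz three-valued logic Ł3 treat I differently under implication.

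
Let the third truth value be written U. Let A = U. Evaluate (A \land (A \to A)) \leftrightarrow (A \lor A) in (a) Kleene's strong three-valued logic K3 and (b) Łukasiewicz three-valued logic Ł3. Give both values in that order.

In Kleene's strong three-valued logic K3: A \to A = U \to U = U
A \land (A \to A) = U \land U = U
A \lor A = U \lor U = U
(A \land (A \to A)) \leftrightarrow (A \lor A) = U \leftrightarrow U = U
In Łukasiewicz three-valued logic Ł3: A \to A = U \to U = T  [min(1, 1−½+½)]
A \land (A \to A) = U \land T = U
A \lor A = U \lor U = U
(A \land (A \to A)) \leftrightarrow (A \lor A) = U \leftrightarrow U = T
They differ because Kleene's strong three-valued logic K3 and Łukasiewicz three-valued logic Ł3 treat U differently under implication.

U; T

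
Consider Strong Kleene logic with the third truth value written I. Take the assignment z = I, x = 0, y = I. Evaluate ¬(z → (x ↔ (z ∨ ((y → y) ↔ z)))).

I

y → y = I → I = I  [¬I ∨ I]
(y → y) ↔ z = I ↔ I = I
z ∨ ((y → y) ↔ z) = I ∨ I = I
x ↔ (z ∨ ((y → y) ↔ z)) = 0 ↔ I = I
z → (x ↔ (z ∨ ((y → y) ↔ z))) = I → I = I
¬(z → (x ↔ (z ∨ ((y → y) ↔ z)))) = ¬I = I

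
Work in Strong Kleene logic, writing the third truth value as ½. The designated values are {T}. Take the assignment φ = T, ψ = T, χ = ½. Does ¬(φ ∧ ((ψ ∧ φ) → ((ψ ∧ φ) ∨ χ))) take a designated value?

No

ψ ∧ φ = T ∧ T = T
ψ ∧ φ = T ∧ T = T
(ψ ∧ φ) ∨ χ = T ∨ ½ = T
(ψ ∧ φ) → ((ψ ∧ φ) ∨ χ) = T → T = T
φ ∧ ((ψ ∧ φ) → ((ψ ∧ φ) ∨ χ)) = T ∧ T = T
¬(φ ∧ ((ψ ∧ φ) → ((ψ ∧ φ) ∨ χ))) = ¬T = F
F ∉ {T}.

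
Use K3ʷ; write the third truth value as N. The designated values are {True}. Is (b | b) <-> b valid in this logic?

Countermodel: b=N gives N, which is not designated.

No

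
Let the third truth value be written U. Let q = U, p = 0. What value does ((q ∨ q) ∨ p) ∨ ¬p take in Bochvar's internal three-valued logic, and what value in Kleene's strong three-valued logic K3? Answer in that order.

In Bochvar's internal three-valued logic: q ∨ q = U ∨ U = U
(q ∨ q) ∨ p = U ∨ 0 = U
¬p = ¬0 = 1
((q ∨ q) ∨ p) ∨ ¬p = U ∨ 1 = U
In Kleene's strong three-valued logic K3: q ∨ q = U ∨ U = U
(q ∨ q) ∨ p = U ∨ 0 = U
¬p = ¬0 = 1
((q ∨ q) ∨ p) ∨ ¬p = U ∨ 1 = 1
They differ because Bochvar's internal three-valued logic and Kleene's strong three-valued logic K3 treat U differently under the binary connectives.

U; 1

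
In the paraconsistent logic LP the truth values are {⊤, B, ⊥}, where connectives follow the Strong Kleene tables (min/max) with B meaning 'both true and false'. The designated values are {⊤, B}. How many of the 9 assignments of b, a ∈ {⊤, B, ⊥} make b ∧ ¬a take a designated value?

4

Designated under: (b=⊤, a=B); (b=⊤, a=⊥); (b=B, a=B); (b=B, a=⊥).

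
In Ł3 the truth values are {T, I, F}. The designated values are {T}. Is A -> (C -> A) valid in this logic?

Yes

Every assignment of A, C over {T, I, F} gives a value in {T}.
In particular, with A=I, C=I: A -> (C -> A) = T.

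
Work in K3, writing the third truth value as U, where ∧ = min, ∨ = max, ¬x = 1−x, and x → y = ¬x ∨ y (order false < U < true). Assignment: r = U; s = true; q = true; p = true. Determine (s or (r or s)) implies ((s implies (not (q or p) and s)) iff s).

false

r or s = U or true = true
s or (r or s) = true or true = true
q or p = true or true = true
not (q or p) = not true = false
not (q or p) and s = false and true = false
s implies (not (q or p) and s) = true implies false = false
(s implies (not (q or p) and s)) iff s = false iff true = false
(s or (r or s)) implies ((s implies (not (q or p) and s)) iff s) = true implies false = false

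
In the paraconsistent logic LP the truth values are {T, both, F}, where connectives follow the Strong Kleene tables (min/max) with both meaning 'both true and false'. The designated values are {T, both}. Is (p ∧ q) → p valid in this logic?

Every assignment of p, q over {T, both, F} gives a value in {T, both}.
In particular, with p=both, q=both: (p ∧ q) → p = both.

Yes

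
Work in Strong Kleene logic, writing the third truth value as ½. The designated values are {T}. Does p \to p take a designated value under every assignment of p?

Countermodel: p=½ gives ½, which is not designated.

No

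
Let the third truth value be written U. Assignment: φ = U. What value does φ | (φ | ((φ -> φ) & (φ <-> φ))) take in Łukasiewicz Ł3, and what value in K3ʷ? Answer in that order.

⊤; U

In Łukasiewicz Ł3: φ -> φ = U -> U = ⊤  [min(1, 1−½+½)]
φ <-> φ = U <-> U = ⊤
(φ -> φ) & (φ <-> φ) = ⊤ & ⊤ = ⊤
φ | ((φ -> φ) & (φ <-> φ)) = U | ⊤ = ⊤
φ | (φ | ((φ -> φ) & (φ <-> φ))) = U | ⊤ = ⊤
In K3ʷ: φ -> φ = U -> U = U  [any arg is the third value ⇒ result is the third value]
φ <-> φ = U <-> U = U
(φ -> φ) & (φ <-> φ) = U & U = U
φ | ((φ -> φ) & (φ <-> φ)) = U | U = U
φ | (φ | ((φ -> φ) & (φ <-> φ))) = U | U = U
They differ because Łukasiewicz Ł3 and K3ʷ treat U differently under the binary connectives.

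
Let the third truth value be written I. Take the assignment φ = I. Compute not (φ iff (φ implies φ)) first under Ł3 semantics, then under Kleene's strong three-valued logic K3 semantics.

In Ł3: φ implies φ = I implies I = 1  [min(1, 1−½+½)]
φ iff (φ implies φ) = I iff 1 = I
not (φ iff (φ implies φ)) = not I = I
In Kleene's strong three-valued logic K3: φ implies φ = I implies I = I  [not I or I]
φ iff (φ implies φ) = I iff I = I
not (φ iff (φ implies φ)) = not I = I

I; I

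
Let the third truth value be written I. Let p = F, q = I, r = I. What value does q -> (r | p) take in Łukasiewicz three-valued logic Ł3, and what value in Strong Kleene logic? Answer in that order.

T; I

In Łukasiewicz three-valued logic Ł3: r | p = I | F = I
q -> (r | p) = I -> I = T  [min(1, 1−½+½)]
In Strong Kleene logic: r | p = I | F = I
q -> (r | p) = I -> I = I
They differ because Łukasiewicz three-valued logic Ł3 and Strong Kleene logic treat I differently under implication.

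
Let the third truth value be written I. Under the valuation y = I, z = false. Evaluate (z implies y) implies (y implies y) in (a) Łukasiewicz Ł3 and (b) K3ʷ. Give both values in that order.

true; I

In Łukasiewicz Ł3: z implies y = false implies I = true  [min(1, 1−0+½)]
y implies y = I implies I = true
(z implies y) implies (y implies y) = true implies true = true
In K3ʷ: z implies y = false implies I = I  [any arg is the third value ⇒ result is the third value]
y implies y = I implies I = I
(z implies y) implies (y implies y) = I implies I = I
They differ because Łukasiewicz Ł3 and K3ʷ treat I differently under the binary connectives.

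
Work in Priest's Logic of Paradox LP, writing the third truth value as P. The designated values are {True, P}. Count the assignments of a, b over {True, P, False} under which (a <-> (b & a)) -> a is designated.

6

Of the 9 assignments, 6 give a value in {True, P}.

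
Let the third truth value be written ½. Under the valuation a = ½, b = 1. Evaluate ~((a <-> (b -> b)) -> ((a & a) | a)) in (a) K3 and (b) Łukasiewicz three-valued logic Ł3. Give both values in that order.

In K3: b -> b = 1 -> 1 = 1
a <-> (b -> b) = ½ <-> 1 = ½
a & a = ½ & ½ = ½
(a & a) | a = ½ | ½ = ½
(a <-> (b -> b)) -> ((a & a) | a) = ½ -> ½ = ½
~((a <-> (b -> b)) -> ((a & a) | a)) = ~½ = ½
In Łukasiewicz three-valued logic Ł3: b -> b = 1 -> 1 = 1
a <-> (b -> b) = ½ <-> 1 = ½
a & a = ½ & ½ = ½
(a & a) | a = ½ | ½ = ½
(a <-> (b -> b)) -> ((a & a) | a) = ½ -> ½ = 1
~((a <-> (b -> b)) -> ((a & a) | a)) = ~1 = 0
They differ because K3 and Łukasiewicz three-valued logic Ł3 treat ½ differently under implication.

½; 0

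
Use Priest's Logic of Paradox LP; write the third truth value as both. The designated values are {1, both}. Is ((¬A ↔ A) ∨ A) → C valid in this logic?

Countermodel: A=1, C=0 gives 0, which is not designated.

No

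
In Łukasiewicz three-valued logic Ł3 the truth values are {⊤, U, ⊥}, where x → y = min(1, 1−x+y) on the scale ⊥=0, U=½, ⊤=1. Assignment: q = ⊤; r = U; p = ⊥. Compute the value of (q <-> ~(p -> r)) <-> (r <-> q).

p -> r = ⊥ -> U = ⊤  [min(1, 1−0+½)]
~(p -> r) = ~⊤ = ⊥
q <-> ~(p -> r) = ⊤ <-> ⊥ = ⊥
r <-> q = U <-> ⊤ = U
(q <-> ~(p -> r)) <-> (r <-> q) = ⊥ <-> U = U

U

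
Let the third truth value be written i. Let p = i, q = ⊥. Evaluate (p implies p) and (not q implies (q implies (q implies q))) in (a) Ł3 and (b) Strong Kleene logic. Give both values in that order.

In Ł3: p implies p = i implies i = ⊤  [min(1, 1−½+½)]
not q = not ⊥ = ⊤
q implies q = ⊥ implies ⊥ = ⊤
q implies (q implies q) = ⊥ implies ⊤ = ⊤
not q implies (q implies (q implies q)) = ⊤ implies ⊤ = ⊤
(p implies p) and (not q implies (q implies (q implies q))) = ⊤ and ⊤ = ⊤
In Strong Kleene logic: p implies p = i implies i = i  [not i or i]
not q = not ⊥ = ⊤
q implies q = ⊥ implies ⊥ = ⊤
q implies (q implies q) = ⊥ implies ⊤ = ⊤
not q implies (q implies (q implies q)) = ⊤ implies ⊤ = ⊤
(p implies p) and (not q implies (q implies (q implies q))) = i and ⊤ = i
They differ because Ł3 and Strong Kleene logic treat i differently under implication.

⊤; i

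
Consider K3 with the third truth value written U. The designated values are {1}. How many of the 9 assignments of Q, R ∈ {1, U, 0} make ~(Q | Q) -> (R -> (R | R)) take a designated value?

7

Of the 9 assignments, 7 give a value in {1}.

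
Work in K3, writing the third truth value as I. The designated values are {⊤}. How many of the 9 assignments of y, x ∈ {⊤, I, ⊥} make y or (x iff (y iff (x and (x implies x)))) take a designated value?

Designated under: (y=⊤, x=⊤); (y=⊤, x=I); (y=⊤, x=⊥).

3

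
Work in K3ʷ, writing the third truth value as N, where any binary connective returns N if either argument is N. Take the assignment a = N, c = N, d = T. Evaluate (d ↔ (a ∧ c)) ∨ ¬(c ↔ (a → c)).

N

a ∧ c = N ∧ N = N
d ↔ (a ∧ c) = T ↔ N = N
a → c = N → N = N  [any arg is the third value ⇒ result is the third value]
c ↔ (a → c) = N ↔ N = N
¬(c ↔ (a → c)) = ¬N = N
(d ↔ (a ∧ c)) ∨ ¬(c ↔ (a → c)) = N ∨ N = N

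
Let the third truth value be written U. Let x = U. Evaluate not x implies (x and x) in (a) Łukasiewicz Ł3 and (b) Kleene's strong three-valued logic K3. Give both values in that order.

true; U

In Łukasiewicz Ł3: not x = not U = U
x and x = U and U = U
not x implies (x and x) = U implies U = true
In Kleene's strong three-valued logic K3: not x = not U = U
x and x = U and U = U
not x implies (x and x) = U implies U = U  [not U or U]
They differ because Łukasiewicz Ł3 and Kleene's strong three-valued logic K3 treat U differently under implication.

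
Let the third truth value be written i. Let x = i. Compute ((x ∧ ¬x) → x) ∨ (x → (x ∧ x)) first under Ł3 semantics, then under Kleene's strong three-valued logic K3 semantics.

true; i

In Ł3: ¬x = ¬i = i
x ∧ ¬x = i ∧ i = i
(x ∧ ¬x) → x = i → i = true
x ∧ x = i ∧ i = i
x → (x ∧ x) = i → i = true
((x ∧ ¬x) → x) ∨ (x → (x ∧ x)) = true ∨ true = true
In Kleene's strong three-valued logic K3: ¬x = ¬i = i
x ∧ ¬x = i ∧ i = i
(x ∧ ¬x) → x = i → i = i  [¬i ∨ i]
x ∧ x = i ∧ i = i
x → (x ∧ x) = i → i = i
((x ∧ ¬x) → x) ∨ (x → (x ∧ x)) = i ∨ i = i
They differ because Ł3 and Kleene's strong three-valued logic K3 treat i differently under implication.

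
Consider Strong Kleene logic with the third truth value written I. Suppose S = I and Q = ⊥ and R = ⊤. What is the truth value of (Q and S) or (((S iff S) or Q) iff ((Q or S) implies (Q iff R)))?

I

Q and S = ⊥ and I = ⊥
S iff S = I iff I = I
(S iff S) or Q = I or ⊥ = I
Q or S = ⊥ or I = I
Q iff R = ⊥ iff ⊤ = ⊥
(Q or S) implies (Q iff R) = I implies ⊥ = I  [not I or ⊥]
((S iff S) or Q) iff ((Q or S) implies (Q iff R)) = I iff I = I
(Q and S) or (((S iff S) or Q) iff ((Q or S) implies (Q iff R))) = ⊥ or I = I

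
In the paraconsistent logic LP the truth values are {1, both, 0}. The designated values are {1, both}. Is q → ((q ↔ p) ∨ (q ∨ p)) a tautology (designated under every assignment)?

Yes

Every assignment of q, p over {1, both, 0} gives a value in {1, both}.
In particular, with q=both, p=both: q → ((q ↔ p) ∨ (q ∨ p)) = both.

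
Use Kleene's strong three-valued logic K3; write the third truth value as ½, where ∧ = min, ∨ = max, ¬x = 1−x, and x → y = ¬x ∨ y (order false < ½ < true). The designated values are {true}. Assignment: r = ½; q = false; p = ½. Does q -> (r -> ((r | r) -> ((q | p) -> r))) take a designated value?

Yes

r | r = ½ | ½ = ½
q | p = false | ½ = ½
(q | p) -> r = ½ -> ½ = ½  [~½ | ½]
(r | r) -> ((q | p) -> r) = ½ -> ½ = ½
r -> ((r | r) -> ((q | p) -> r)) = ½ -> ½ = ½
q -> (r -> ((r | r) -> ((q | p) -> r))) = false -> ½ = true
true ∈ {true}.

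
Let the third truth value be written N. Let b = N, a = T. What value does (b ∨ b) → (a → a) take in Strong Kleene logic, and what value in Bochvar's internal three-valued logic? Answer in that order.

In Strong Kleene logic: b ∨ b = N ∨ N = N
a → a = T → T = T
(b ∨ b) → (a → a) = N → T = T
In Bochvar's internal three-valued logic: b ∨ b = N ∨ N = N
a → a = T → T = T
(b ∨ b) → (a → a) = N → T = N
They differ because Strong Kleene logic and Bochvar's internal three-valued logic treat N differently under the binary connectives.

T; N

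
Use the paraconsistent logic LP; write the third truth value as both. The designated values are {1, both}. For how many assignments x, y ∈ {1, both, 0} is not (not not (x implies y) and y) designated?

Of the 9 assignments, 6 give a value in {1, both}.

6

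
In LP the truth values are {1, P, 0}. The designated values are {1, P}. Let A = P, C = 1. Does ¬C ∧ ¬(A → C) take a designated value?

¬C = ¬1 = 0
A → C = P → 1 = 1  [¬P ∨ 1]
¬(A → C) = ¬1 = 0
¬C ∧ ¬(A → C) = 0 ∧ 0 = 0
0 ∉ {1, P}.

No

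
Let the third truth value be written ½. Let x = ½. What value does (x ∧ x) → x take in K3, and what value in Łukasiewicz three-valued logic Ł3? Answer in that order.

In K3: x ∧ x = ½ ∧ ½ = ½
(x ∧ x) → x = ½ → ½ = ½  [¬½ ∨ ½]
In Łukasiewicz three-valued logic Ł3: x ∧ x = ½ ∧ ½ = ½
(x ∧ x) → x = ½ → ½ = T
They differ because K3 and Łukasiewicz three-valued logic Ł3 treat ½ differently under implication.

½; T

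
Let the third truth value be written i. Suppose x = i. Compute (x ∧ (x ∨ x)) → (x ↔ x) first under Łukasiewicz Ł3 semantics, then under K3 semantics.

T; i

In Łukasiewicz Ł3: x ∨ x = i ∨ i = i
x ∧ (x ∨ x) = i ∧ i = i
x ↔ x = i ↔ i = T  [1 − |½−½|]
(x ∧ (x ∨ x)) → (x ↔ x) = i → T = T
In K3: x ∨ x = i ∨ i = i
x ∧ (x ∨ x) = i ∧ i = i
x ↔ x = i ↔ i = i
(x ∧ (x ∨ x)) → (x ↔ x) = i → i = i
They differ because Łukasiewicz Ł3 and K3 treat i differently under implication.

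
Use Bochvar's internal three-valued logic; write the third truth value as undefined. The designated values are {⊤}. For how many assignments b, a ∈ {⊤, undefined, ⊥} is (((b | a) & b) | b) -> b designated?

Designated under: (b=⊤, a=⊤); (b=⊤, a=⊥); (b=⊥, a=⊤); (b=⊥, a=⊥).

4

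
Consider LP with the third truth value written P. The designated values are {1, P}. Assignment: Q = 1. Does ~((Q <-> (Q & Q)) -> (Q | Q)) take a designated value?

No

Q & Q = 1 & 1 = 1
Q <-> (Q & Q) = 1 <-> 1 = 1
Q | Q = 1 | 1 = 1
(Q <-> (Q & Q)) -> (Q | Q) = 1 -> 1 = 1
~((Q <-> (Q & Q)) -> (Q | Q)) = ~1 = 0
0 ∉ {1, P}.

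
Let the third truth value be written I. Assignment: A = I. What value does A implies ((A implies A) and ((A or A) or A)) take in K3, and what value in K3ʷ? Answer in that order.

I; I

In K3: A implies A = I implies I = I  [not I or I]
A or A = I or I = I
(A or A) or A = I or I = I
(A implies A) and ((A or A) or A) = I and I = I
A implies ((A implies A) and ((A or A) or A)) = I implies I = I
In K3ʷ: A implies A = I implies I = I
A or A = I or I = I
(A or A) or A = I or I = I
(A implies A) and ((A or A) or A) = I and I = I
A implies ((A implies A) and ((A or A) or A)) = I implies I = I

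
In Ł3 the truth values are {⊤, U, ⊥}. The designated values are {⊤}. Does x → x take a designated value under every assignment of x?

Every assignment of x over {⊤, U, ⊥} gives a value in {⊤}.
In particular, with x=U: x → x = ⊤.

Yes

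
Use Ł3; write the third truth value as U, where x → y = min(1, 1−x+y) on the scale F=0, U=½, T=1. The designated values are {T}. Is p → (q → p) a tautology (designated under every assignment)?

Every assignment of p, q over {T, U, F} gives a value in {T}.
In particular, with p=U, q=U: p → (q → p) = T.

Yes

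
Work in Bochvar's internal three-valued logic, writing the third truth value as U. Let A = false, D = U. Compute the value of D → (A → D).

U

A → D = false → U = U  [any arg is the third value ⇒ result is the third value]
D → (A → D) = U → U = U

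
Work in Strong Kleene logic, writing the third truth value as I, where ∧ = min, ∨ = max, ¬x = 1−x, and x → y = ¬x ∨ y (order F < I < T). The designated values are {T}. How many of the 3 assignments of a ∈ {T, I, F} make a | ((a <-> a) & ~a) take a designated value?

a=T: T ✓
a=I: I ·
a=F: T ✓

2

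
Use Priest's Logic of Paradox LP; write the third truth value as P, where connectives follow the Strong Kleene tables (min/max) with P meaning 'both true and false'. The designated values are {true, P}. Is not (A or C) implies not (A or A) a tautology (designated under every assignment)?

Yes

Every assignment of A, C over {true, P, false} gives a value in {true, P}.
In particular, with A=P, C=P: not (A or C) implies not (A or A) = P.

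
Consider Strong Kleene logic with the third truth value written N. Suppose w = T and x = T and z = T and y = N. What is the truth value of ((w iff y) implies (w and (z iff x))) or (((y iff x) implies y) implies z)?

w iff y = T iff N = N
z iff x = T iff T = T
w and (z iff x) = T and T = T
(w iff y) implies (w and (z iff x)) = N implies T = T  [not N or T]
y iff x = N iff T = N
(y iff x) implies y = N implies N = N
((y iff x) implies y) implies z = N implies T = T
((w iff y) implies (w and (z iff x))) or (((y iff x) implies y) implies z) = T or T = T

T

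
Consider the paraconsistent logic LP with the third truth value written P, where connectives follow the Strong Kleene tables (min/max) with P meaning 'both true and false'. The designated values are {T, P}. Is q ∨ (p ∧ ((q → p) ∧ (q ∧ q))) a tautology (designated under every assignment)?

No

Countermodel: q=F, p=T gives F, which is not designated.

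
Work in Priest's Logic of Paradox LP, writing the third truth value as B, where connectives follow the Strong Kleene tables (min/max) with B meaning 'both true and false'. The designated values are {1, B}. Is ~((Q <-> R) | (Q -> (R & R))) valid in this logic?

No

Countermodel: Q=1, R=1 gives 0, which is not designated.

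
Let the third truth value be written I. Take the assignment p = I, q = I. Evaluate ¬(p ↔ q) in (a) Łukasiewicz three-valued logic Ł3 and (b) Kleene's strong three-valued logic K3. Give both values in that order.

In Łukasiewicz three-valued logic Ł3: p ↔ q = I ↔ I = true
¬(p ↔ q) = ¬true = false
In Kleene's strong three-valued logic K3: p ↔ q = I ↔ I = I
¬(p ↔ q) = ¬I = I
They differ because Łukasiewicz three-valued logic Ł3 and Kleene's strong three-valued logic K3 treat I differently under implication.

false; I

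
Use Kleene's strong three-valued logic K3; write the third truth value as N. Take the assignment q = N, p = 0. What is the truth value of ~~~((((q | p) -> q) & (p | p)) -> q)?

q | p = N | 0 = N
(q | p) -> q = N -> N = N  [~N | N]
p | p = 0 | 0 = 0
((q | p) -> q) & (p | p) = N & 0 = 0
(((q | p) -> q) & (p | p)) -> q = 0 -> N = 1
~((((q | p) -> q) & (p | p)) -> q) = ~1 = 0
~~((((q | p) -> q) & (p | p)) -> q) = ~0 = 1
~~~((((q | p) -> q) & (p | p)) -> q) = ~1 = 0

0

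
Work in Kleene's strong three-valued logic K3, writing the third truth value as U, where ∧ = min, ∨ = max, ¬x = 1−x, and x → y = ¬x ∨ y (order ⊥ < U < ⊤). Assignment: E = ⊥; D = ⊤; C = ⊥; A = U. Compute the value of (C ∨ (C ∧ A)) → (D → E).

⊤

C ∧ A = ⊥ ∧ U = ⊥
C ∨ (C ∧ A) = ⊥ ∨ ⊥ = ⊥
D → E = ⊤ → ⊥ = ⊥
(C ∨ (C ∧ A)) → (D → E) = ⊥ → ⊥ = ⊤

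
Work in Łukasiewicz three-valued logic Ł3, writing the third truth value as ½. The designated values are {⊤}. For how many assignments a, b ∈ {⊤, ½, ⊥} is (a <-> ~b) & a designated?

1

Designated under: (a=⊤, b=⊥).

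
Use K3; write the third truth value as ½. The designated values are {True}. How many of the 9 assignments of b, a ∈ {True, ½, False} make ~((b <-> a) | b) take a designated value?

Designated under: (b=False, a=True).

1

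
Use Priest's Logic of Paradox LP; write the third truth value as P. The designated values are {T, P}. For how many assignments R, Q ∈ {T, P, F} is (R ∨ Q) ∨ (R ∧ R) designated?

Of the 9 assignments, 8 give a value in {T, P}.

8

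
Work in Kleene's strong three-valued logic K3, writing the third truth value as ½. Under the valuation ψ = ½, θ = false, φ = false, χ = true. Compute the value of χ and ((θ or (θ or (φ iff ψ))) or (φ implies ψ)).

true

φ iff ψ = false iff ½ = ½
θ or (φ iff ψ) = false or ½ = ½
θ or (θ or (φ iff ψ)) = false or ½ = ½
φ implies ψ = false implies ½ = true  [not false or ½]
(θ or (θ or (φ iff ψ))) or (φ implies ψ) = ½ or true = true
χ and ((θ or (θ or (φ iff ψ))) or (φ implies ψ)) = true and true = true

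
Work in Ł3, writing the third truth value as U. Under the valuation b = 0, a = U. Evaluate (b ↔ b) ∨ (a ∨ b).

1

b ↔ b = 0 ↔ 0 = 1
a ∨ b = U ∨ 0 = U
(b ↔ b) ∨ (a ∨ b) = 1 ∨ U = 1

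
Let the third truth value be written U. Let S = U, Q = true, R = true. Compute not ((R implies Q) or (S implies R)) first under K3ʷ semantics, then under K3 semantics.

U; false

In K3ʷ: R implies Q = true implies true = true
S implies R = U implies true = U  [any arg is the third value ⇒ result is the third value]
(R implies Q) or (S implies R) = true or U = U
not ((R implies Q) or (S implies R)) = not U = U
In K3: R implies Q = true implies true = true
S implies R = U implies true = true  [not U or true]
(R implies Q) or (S implies R) = true or true = true
not ((R implies Q) or (S implies R)) = not true = false
They differ because K3ʷ and K3 treat U differently under the binary connectives.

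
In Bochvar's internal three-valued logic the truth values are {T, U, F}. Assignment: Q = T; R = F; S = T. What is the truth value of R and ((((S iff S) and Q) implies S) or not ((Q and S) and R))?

F

S iff S = T iff T = T
(S iff S) and Q = T and T = T
((S iff S) and Q) implies S = T implies T = T
Q and S = T and T = T
(Q and S) and R = T and F = F
not ((Q and S) and R) = not F = T
(((S iff S) and Q) implies S) or not ((Q and S) and R) = T or T = T
R and ((((S iff S) and Q) implies S) or not ((Q and S) and R)) = F and T = F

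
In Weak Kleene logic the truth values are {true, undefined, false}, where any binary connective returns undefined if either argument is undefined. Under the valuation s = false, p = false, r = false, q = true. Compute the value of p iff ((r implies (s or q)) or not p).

s or q = false or true = true
r implies (s or q) = false implies true = true
not p = not false = true
(r implies (s or q)) or not p = true or true = true
p iff ((r implies (s or q)) or not p) = false iff true = false

false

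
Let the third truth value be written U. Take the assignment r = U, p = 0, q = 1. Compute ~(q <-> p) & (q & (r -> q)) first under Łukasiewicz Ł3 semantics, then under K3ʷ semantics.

In Łukasiewicz Ł3: q <-> p = 1 <-> 0 = 0
~(q <-> p) = ~0 = 1
r -> q = U -> 1 = 1  [min(1, 1−½+1)]
q & (r -> q) = 1 & 1 = 1
~(q <-> p) & (q & (r -> q)) = 1 & 1 = 1
In K3ʷ: q <-> p = 1 <-> 0 = 0
~(q <-> p) = ~0 = 1
r -> q = U -> 1 = U  [any arg is the third value ⇒ result is the third value]
q & (r -> q) = 1 & U = U
~(q <-> p) & (q & (r -> q)) = 1 & U = U
They differ because Łukasiewicz Ł3 and K3ʷ treat U differently under the binary connectives.

1; U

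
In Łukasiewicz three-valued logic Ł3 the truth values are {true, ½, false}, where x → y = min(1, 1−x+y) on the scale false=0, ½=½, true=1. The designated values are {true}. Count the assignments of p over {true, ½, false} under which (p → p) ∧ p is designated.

1

p=true: true ✓
p=½: ½ ·
p=false: false ·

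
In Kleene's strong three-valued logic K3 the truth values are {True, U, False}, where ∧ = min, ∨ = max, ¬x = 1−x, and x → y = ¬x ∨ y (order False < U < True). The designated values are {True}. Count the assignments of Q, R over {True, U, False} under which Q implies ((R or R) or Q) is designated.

7

Of the 9 assignments, 7 give a value in {True}.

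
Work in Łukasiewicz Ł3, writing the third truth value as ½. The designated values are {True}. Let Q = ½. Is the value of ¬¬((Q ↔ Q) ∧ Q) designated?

No

Q ↔ Q = ½ ↔ ½ = True  [1 − |½−½|]
(Q ↔ Q) ∧ Q = True ∧ ½ = ½
¬((Q ↔ Q) ∧ Q) = ¬½ = ½
¬¬((Q ↔ Q) ∧ Q) = ¬½ = ½
½ ∉ {True}.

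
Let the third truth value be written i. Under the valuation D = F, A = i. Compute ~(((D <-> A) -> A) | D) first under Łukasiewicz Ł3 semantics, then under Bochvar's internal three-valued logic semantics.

In Łukasiewicz Ł3: D <-> A = F <-> i = i  [1 − |0−½|]
(D <-> A) -> A = i -> i = T
((D <-> A) -> A) | D = T | F = T
~(((D <-> A) -> A) | D) = ~T = F
In Bochvar's internal three-valued logic: D <-> A = F <-> i = i
(D <-> A) -> A = i -> i = i
((D <-> A) -> A) | D = i | F = i
~(((D <-> A) -> A) | D) = ~i = i
They differ because Łukasiewicz Ł3 and Bochvar's internal three-valued logic treat i differently under the binary connectives.

F; i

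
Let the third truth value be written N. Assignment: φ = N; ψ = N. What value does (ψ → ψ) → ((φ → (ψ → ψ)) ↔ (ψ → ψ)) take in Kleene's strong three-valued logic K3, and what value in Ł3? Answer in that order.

In Kleene's strong three-valued logic K3: ψ → ψ = N → N = N
ψ → ψ = N → N = N
φ → (ψ → ψ) = N → N = N
ψ → ψ = N → N = N
(φ → (ψ → ψ)) ↔ (ψ → ψ) = N ↔ N = N
(ψ → ψ) → ((φ → (ψ → ψ)) ↔ (ψ → ψ)) = N → N = N
In Ł3: ψ → ψ = N → N = 1  [min(1, 1−½+½)]
ψ → ψ = N → N = 1
φ → (ψ → ψ) = N → 1 = 1
ψ → ψ = N → N = 1
(φ → (ψ → ψ)) ↔ (ψ → ψ) = 1 ↔ 1 = 1
(ψ → ψ) → ((φ → (ψ → ψ)) ↔ (ψ → ψ)) = 1 → 1 = 1
They differ because Kleene's strong three-valued logic K3 and Ł3 treat N differently under implication.

N; 1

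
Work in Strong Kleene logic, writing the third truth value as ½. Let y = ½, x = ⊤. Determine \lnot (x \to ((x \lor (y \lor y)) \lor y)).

y \lor y = ½ \lor ½ = ½
x \lor (y \lor y) = ⊤ \lor ½ = ⊤
(x \lor (y \lor y)) \lor y = ⊤ \lor ½ = ⊤
x \to ((x \lor (y \lor y)) \lor y) = ⊤ \to ⊤ = ⊤
\lnot (x \to ((x \lor (y \lor y)) \lor y)) = \lnot ⊤ = ⊥

⊥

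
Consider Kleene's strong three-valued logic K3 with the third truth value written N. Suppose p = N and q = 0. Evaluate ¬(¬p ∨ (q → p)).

0

¬p = ¬N = N
q → p = 0 → N = 1
¬p ∨ (q → p) = N ∨ 1 = 1
¬(¬p ∨ (q → p)) = ¬1 = 0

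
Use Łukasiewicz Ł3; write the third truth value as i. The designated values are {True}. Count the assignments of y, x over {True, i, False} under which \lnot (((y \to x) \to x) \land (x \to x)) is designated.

1

Designated under: (y=False, x=False).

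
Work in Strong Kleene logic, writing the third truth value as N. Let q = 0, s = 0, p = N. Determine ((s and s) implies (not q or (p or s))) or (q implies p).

s and s = 0 and 0 = 0
not q = not 0 = 1
p or s = N or 0 = N
not q or (p or s) = 1 or N = 1
(s and s) implies (not q or (p or s)) = 0 implies 1 = 1
q implies p = 0 implies N = 1  [not 0 or N]
((s and s) implies (not q or (p or s))) or (q implies p) = 1 or 1 = 1

1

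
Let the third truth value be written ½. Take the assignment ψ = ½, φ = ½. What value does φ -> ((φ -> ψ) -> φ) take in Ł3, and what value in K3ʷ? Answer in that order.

In Ł3: φ -> ψ = ½ -> ½ = T
(φ -> ψ) -> φ = T -> ½ = ½
φ -> ((φ -> ψ) -> φ) = ½ -> ½ = T
In K3ʷ: φ -> ψ = ½ -> ½ = ½  [any arg is the third value ⇒ result is the third value]
(φ -> ψ) -> φ = ½ -> ½ = ½
φ -> ((φ -> ψ) -> φ) = ½ -> ½ = ½
They differ because Ł3 and K3ʷ treat ½ differently under the binary connectives.

T; ½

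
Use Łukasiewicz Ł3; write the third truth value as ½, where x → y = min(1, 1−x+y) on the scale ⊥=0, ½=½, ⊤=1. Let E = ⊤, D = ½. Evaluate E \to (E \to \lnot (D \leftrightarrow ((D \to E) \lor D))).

½

D \to E = ½ \to ⊤ = ⊤
(D \to E) \lor D = ⊤ \lor ½ = ⊤
D \leftrightarrow ((D \to E) \lor D) = ½ \leftrightarrow ⊤ = ½
\lnot (D \leftrightarrow ((D \to E) \lor D)) = \lnot ½ = ½
E \to \lnot (D \leftrightarrow ((D \to E) \lor D)) = ⊤ \to ½ = ½
E \to (E \to \lnot (D \leftrightarrow ((D \to E) \lor D))) = ⊤ \to ½ = ½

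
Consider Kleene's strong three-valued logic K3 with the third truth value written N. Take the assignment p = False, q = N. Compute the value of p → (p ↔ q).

True

p ↔ q = False ↔ N = N
p → (p ↔ q) = False → N = True  [¬False ∨ N]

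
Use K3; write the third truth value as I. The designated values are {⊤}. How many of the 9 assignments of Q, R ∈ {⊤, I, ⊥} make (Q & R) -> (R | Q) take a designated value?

Of the 9 assignments, 8 give a value in {⊤}.

8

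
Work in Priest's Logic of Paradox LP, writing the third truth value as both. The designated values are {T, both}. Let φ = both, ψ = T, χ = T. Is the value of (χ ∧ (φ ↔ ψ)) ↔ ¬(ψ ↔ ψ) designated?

Yes

φ ↔ ψ = both ↔ T = both
χ ∧ (φ ↔ ψ) = T ∧ both = both
ψ ↔ ψ = T ↔ T = T
¬(ψ ↔ ψ) = ¬T = F
(χ ∧ (φ ↔ ψ)) ↔ ¬(ψ ↔ ψ) = both ↔ F = both
both ∈ {T, both}.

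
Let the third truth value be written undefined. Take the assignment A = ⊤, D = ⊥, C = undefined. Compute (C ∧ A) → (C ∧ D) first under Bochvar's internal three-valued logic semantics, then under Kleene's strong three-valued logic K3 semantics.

In Bochvar's internal three-valued logic: C ∧ A = undefined ∧ ⊤ = undefined
C ∧ D = undefined ∧ ⊥ = undefined
(C ∧ A) → (C ∧ D) = undefined → undefined = undefined
In Kleene's strong three-valued logic K3: C ∧ A = undefined ∧ ⊤ = undefined
C ∧ D = undefined ∧ ⊥ = ⊥
(C ∧ A) → (C ∧ D) = undefined → ⊥ = undefined

undefined; undefined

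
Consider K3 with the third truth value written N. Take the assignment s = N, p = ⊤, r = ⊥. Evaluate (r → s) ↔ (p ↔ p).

⊤

r → s = ⊥ → N = ⊤  [¬⊥ ∨ N]
p ↔ p = ⊤ ↔ ⊤ = ⊤
(r → s) ↔ (p ↔ p) = ⊤ ↔ ⊤ = ⊤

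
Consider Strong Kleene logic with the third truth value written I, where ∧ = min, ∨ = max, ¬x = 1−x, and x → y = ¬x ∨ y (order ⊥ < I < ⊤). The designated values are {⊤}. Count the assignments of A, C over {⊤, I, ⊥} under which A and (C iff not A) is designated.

Designated under: (A=⊤, C=⊥).

1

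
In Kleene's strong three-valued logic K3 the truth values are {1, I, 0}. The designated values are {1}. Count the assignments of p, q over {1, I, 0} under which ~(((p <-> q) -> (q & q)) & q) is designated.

3

Designated under: (p=1, q=0); (p=I, q=0); (p=0, q=0).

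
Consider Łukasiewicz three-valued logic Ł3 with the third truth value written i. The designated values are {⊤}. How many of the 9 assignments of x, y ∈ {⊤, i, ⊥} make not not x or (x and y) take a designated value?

3

Designated under: (x=⊤, y=⊤); (x=⊤, y=i); (x=⊤, y=⊥).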